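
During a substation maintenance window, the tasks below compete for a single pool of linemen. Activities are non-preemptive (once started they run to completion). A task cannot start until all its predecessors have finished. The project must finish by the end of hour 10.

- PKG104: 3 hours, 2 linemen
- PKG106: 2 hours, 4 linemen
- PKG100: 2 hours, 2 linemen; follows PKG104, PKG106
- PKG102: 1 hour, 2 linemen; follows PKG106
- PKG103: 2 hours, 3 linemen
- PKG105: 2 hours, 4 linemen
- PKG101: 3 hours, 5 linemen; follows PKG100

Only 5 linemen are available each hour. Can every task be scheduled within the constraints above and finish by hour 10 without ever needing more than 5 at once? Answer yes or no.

no

The minimum achievable peak is 6; 5 < 6, so no feasible schedule stays within the cap.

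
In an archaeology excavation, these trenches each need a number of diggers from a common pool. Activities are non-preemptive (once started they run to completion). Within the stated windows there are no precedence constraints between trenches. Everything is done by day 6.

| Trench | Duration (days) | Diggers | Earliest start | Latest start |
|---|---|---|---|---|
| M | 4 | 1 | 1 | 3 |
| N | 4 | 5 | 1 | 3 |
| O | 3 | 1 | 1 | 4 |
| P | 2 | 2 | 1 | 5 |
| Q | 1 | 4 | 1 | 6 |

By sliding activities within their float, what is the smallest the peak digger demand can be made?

Early-start (M@1, N@1, O@1, P@1, Q@1) gives peak 13: d1:13  d2:9  d3:7  d4:6  d5:0  d6:0.
Shift P→5, Q→5.
Schedule M@1, N@1, O@1, P@5, Q@5: d1:7  d2:7  d3:7  d4:6  d5:6  d6:2 — peak 7.

7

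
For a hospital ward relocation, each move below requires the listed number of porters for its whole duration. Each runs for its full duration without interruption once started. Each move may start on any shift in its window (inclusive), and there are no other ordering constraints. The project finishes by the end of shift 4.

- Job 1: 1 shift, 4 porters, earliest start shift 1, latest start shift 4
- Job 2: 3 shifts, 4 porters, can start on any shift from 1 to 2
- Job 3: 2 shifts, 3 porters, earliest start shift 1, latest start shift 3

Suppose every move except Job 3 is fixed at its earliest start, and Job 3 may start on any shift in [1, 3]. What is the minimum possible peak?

8

Job 3@1: s1:11  s2:7  s3:4  s4:0 → peak 11
Job 3@2: s1:8  s2:7  s3:7  s4:0 → peak 8
Job 3@3: s1:8  s2:4  s3:7  s4:3 → peak 8
Best is Job 3@2, peak 8.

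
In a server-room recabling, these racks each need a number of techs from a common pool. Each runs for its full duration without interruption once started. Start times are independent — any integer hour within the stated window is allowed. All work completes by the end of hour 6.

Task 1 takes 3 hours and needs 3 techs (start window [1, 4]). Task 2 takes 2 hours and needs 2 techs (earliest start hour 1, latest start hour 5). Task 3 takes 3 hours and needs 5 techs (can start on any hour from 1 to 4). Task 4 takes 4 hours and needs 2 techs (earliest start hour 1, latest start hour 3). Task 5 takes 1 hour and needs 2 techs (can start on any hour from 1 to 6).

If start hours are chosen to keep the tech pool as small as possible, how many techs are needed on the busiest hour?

7

Early-start (Task 1@1, Task 2@1, Task 3@1, Task 4@1, Task 5@1) gives peak 14: h1:14  h2:12  h3:10  h4:2  h5:0  h6:0.
Shift Task 3→4, Task 5→3.
Schedule Task 1@1, Task 2@1, Task 3@4, Task 4@1, Task 5@3: h1:7  h2:7  h3:7  h4:7  h5:5  h6:5 — peak 7.
Total tech-hours = 38 over 6 hours ⇒ peak ≥ ⌈38/6⌉ = 7, so 7 is optimal.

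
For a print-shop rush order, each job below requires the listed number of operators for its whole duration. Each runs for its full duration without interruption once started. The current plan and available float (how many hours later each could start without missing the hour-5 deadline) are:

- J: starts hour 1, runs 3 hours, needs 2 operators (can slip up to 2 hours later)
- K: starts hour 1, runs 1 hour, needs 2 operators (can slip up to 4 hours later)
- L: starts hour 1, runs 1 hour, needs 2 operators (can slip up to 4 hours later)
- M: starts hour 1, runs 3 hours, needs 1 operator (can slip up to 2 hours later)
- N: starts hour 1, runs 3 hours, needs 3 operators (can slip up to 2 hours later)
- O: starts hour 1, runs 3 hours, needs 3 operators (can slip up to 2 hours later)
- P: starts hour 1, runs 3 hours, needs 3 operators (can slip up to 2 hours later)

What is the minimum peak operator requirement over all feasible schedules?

Early-start (J@1, K@1, L@1, M@1, N@1, O@1, P@1) gives peak 16: h1:16  h2:12  h3:12  h4:0  h5:0.
Shift O→2, P→2.
Schedule J@1, K@1, L@1, M@1, N@1, O@2, P@2: h1:10  h2:12  h3:12  h4:6  h5:0 — peak 12.

12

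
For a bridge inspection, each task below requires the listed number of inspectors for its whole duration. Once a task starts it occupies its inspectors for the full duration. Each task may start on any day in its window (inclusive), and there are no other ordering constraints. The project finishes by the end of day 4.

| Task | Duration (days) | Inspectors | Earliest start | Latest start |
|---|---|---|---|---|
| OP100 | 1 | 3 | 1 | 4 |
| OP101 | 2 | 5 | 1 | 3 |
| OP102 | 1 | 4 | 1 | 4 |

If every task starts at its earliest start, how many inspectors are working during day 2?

At early start, day 2 has: OP101.
Demand: 5 = 5.

5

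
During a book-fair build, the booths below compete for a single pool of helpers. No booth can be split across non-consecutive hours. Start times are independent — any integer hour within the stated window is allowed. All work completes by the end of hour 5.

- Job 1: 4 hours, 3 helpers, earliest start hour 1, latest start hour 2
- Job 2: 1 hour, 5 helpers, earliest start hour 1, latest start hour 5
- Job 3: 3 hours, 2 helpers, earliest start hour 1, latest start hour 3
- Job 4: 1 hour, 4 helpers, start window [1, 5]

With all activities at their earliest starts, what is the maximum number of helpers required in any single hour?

14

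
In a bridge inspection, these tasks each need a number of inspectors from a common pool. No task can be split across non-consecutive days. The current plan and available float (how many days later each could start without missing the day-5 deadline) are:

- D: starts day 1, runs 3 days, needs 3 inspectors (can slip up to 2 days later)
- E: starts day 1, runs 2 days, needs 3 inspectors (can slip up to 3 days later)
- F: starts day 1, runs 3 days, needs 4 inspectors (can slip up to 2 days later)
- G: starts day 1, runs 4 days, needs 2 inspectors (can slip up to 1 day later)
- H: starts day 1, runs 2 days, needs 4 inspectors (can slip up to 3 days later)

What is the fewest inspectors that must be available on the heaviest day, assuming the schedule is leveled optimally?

9

Early-start (D@1, E@1, F@1, G@1, H@1) gives peak 16: d1:16  d2:16  d3:9  d4:2  d5:0.
Shift E→4, H→4.
Schedule D@1, E@4, F@1, G@1, H@4: d1:9  d2:9  d3:9  d4:9  d5:7 — peak 9.
Total inspector-days = 43 over 5 days ⇒ peak ≥ ⌈43/5⌉ = 9, so 9 is optimal.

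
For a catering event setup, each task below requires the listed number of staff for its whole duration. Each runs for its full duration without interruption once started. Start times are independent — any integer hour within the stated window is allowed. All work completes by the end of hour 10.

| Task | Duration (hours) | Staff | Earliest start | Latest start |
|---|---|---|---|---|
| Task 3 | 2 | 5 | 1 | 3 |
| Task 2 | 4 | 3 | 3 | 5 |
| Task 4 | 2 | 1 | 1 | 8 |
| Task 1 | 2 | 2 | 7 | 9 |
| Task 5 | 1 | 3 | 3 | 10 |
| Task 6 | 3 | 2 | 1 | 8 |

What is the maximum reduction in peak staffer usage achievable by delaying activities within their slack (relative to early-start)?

Early-start peak: h1:8  h2:8  h3:8  h4:3  h5:3  h6:3  h7:2  h8:2  h9:0  h10:0 ⇒ 8.
Leveled (Task 3@1, Task 2@3, Task 4@3, Task 1@7, Task 5@7, Task 6@8): h1:5  h2:5  h3:4  h4:4  h5:3  h6:3  h7:5  h8:4  h9:2  h10:2 ⇒ 5.
Reduction 8 − 5 = 3.

3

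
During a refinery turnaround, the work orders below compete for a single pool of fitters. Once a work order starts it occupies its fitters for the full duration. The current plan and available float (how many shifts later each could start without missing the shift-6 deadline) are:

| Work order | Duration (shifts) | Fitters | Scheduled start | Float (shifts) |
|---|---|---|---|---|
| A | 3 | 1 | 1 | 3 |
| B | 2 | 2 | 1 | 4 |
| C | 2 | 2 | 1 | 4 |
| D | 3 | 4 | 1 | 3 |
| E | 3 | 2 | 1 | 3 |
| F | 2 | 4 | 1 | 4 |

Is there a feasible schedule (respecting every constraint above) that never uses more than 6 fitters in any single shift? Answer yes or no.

Total fitter-shifts = 37; over 6 shifts the average is 37/6 > 6, so some shift must exceed 6.

no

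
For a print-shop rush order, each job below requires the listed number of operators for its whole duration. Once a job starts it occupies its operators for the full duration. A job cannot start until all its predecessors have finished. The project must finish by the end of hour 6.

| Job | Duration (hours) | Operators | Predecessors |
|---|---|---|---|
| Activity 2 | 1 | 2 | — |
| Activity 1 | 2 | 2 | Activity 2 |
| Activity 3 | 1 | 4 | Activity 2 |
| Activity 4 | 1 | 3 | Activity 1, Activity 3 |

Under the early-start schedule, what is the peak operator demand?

6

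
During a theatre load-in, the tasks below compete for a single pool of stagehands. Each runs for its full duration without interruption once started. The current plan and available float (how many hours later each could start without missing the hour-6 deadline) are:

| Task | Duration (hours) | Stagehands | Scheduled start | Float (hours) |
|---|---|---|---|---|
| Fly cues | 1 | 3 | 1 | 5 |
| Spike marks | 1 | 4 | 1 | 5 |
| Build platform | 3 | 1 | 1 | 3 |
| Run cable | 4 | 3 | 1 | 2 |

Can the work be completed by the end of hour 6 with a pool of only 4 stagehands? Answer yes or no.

Schedule Fly cues@1, Spike marks@2, Build platform@3, Run cable@3: h1:3  h2:4  h3:4  h4:4  h5:4  h6:3 — peak 4 ≤ 4.

yes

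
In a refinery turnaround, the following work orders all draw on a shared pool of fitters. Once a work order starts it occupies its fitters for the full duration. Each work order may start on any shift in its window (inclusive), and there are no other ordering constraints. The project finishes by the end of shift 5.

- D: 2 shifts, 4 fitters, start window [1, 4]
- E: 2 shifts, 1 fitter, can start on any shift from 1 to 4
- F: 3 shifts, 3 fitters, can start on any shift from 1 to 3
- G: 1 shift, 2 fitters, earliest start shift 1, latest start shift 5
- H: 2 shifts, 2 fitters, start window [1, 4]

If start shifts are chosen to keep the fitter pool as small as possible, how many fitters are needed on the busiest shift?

5

Early-start (D@1, E@1, F@1, G@1, H@1) gives peak 12: s1:12  s2:10  s3:3  s4:0  s5:0.
Shift F→3, G→3, H→4.
Schedule D@1, E@1, F@3, G@3, H@4: s1:5  s2:5  s3:5  s4:5  s5:5 — peak 5.
Total fitter-shifts = 25 over 5 shifts ⇒ peak ≥ ⌈25/5⌉ = 5, so 5 is optimal.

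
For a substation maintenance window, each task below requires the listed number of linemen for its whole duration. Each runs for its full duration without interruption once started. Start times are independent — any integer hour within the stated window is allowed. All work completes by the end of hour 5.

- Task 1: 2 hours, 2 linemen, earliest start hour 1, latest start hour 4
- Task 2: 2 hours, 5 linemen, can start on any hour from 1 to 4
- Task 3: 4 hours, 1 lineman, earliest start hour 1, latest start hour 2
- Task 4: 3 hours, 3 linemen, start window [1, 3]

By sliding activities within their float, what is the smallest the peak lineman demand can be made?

6

Early-start (Task 1@1, Task 2@1, Task 3@1, Task 4@1) gives peak 11: h1:11  h2:11  h3:4  h4:1  h5:0.
Shift Task 2→4.
Schedule Task 1@1, Task 2@4, Task 3@1, Task 4@1: h1:6  h2:6  h3:4  h4:6  h5:5 — peak 6.
Total lineman-hours = 27 over 5 hours ⇒ peak ≥ ⌈27/5⌉ = 6, so 6 is optimal.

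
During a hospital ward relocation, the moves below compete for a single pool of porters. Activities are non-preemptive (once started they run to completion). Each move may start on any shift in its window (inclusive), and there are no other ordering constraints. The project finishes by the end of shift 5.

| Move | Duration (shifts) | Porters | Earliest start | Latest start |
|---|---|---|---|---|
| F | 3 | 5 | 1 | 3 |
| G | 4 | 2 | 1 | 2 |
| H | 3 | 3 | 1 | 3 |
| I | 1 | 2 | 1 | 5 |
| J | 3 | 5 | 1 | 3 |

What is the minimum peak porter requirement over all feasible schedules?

Early-start (F@1, G@1, H@1, I@1, J@1) gives peak 17: s1:17  s2:15  s3:15  s4:2  s5:0.
Shift J→2.
Schedule F@1, G@1, H@1, I@1, J@2: s1:12  s2:15  s3:15  s4:7  s5:0 — peak 15.

15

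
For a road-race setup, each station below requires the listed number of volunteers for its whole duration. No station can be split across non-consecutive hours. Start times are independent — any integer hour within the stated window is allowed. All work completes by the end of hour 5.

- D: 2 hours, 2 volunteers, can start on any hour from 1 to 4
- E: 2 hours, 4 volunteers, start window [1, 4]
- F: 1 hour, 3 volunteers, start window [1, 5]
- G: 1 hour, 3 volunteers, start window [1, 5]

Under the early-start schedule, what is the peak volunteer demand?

12

Early-start schedule: D@1, E@1, F@1, G@1.
Load per hour: hour 1: 12, hour 2: 6, hour 3: 0, hour 4: 0, hour 5: 0.
Peak is 12.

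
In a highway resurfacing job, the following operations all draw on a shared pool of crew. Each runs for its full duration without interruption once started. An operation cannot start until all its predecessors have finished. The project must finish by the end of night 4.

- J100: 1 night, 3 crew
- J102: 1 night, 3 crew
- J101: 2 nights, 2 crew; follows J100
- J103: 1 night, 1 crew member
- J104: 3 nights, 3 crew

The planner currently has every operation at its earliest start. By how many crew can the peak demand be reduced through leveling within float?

Early-start peak: n1:10  n2:5  n3:5  n4:0 ⇒ 10.
Leveled (J100@1, J102@1, J101@2, J103@2, J104@2): n1:6  n2:6  n3:5  n4:3 ⇒ 6.
Reduction 10 − 6 = 4.

4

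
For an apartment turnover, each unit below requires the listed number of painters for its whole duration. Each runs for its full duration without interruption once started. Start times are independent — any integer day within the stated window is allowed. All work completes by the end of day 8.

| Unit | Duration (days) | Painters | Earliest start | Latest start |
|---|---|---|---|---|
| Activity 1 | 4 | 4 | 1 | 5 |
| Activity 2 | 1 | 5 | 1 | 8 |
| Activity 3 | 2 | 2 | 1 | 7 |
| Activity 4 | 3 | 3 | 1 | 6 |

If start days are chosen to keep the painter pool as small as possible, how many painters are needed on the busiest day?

Early-start (Activity 1@1, Activity 2@1, Activity 3@1, Activity 4@1) gives peak 14: d1:14  d2:9  d3:7  d4:4  d5:0  d6:0  d7:0  d8:0.
Shift Activity 2→5, Activity 3→6, Activity 4→6.
Schedule Activity 1@1, Activity 2@5, Activity 3@6, Activity 4@6: d1:4  d2:4  d3:4  d4:4  d5:5  d6:5  d7:5  d8:3 — peak 5.
Total painter-days = 34 over 8 days ⇒ peak ≥ ⌈34/8⌉ = 5, so 5 is optimal.

5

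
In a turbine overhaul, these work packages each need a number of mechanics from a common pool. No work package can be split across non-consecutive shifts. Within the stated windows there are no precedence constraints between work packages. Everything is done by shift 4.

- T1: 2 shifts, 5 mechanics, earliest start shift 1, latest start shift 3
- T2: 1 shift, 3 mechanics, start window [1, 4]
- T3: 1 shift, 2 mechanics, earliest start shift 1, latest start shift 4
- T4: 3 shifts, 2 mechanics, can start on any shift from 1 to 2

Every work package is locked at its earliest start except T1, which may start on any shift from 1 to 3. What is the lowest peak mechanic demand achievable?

T1@1: s1:12  s2:7  s3:2  s4:0 → peak 12
T1@2: s1:7  s2:7  s3:7  s4:0 → peak 7
T1@3: s1:7  s2:2  s3:7  s4:5 → peak 7
Best is T1@2, peak 7.

7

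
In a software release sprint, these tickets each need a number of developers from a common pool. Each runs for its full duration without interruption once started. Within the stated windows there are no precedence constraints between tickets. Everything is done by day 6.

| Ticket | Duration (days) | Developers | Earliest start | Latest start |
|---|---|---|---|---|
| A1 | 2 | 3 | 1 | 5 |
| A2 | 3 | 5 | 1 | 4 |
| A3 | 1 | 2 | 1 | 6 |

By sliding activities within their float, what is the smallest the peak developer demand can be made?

5

Early-start (A1@1, A2@1, A3@1) gives peak 10: d1:10  d2:8  d3:5  d4:0  d5:0  d6:0.
Shift A2→3.
Schedule A1@1, A2@3, A3@1: d1:5  d2:3  d3:5  d4:5  d5:5  d6:0 — peak 5.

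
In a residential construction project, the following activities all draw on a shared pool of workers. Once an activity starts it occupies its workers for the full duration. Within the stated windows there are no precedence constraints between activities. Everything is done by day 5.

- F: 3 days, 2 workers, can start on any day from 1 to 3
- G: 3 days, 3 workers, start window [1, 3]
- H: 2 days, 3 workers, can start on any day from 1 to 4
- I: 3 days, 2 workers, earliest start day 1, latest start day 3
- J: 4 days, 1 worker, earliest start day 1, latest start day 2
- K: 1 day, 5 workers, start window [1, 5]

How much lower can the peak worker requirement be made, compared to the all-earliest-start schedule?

Early-start peak: d1:16  d2:11  d3:8  d4:1  d5:0 ⇒ 16.
Leveled (F@1, G@1, H@4, I@1, J@1, K@5): d1:8  d2:8  d3:8  d4:4  d5:8 ⇒ 8.
Reduction 16 − 8 = 8.

8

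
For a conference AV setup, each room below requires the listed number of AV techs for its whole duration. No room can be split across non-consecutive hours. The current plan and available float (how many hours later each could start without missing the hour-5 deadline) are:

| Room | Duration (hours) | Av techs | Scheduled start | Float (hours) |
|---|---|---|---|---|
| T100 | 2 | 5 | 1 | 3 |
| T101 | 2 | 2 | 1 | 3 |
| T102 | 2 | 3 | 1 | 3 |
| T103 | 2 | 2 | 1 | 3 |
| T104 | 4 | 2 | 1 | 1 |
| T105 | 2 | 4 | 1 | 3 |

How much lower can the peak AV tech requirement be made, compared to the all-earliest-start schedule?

Early-start peak: h1:18  h2:18  h3:2  h4:2  h5:0 ⇒ 18.
Leveled (T100@1, T101@3, T102@1, T103@3, T104@1, T105@3): h1:10  h2:10  h3:10  h4:10  h5:0 ⇒ 10.
Reduction 18 − 10 = 8.

8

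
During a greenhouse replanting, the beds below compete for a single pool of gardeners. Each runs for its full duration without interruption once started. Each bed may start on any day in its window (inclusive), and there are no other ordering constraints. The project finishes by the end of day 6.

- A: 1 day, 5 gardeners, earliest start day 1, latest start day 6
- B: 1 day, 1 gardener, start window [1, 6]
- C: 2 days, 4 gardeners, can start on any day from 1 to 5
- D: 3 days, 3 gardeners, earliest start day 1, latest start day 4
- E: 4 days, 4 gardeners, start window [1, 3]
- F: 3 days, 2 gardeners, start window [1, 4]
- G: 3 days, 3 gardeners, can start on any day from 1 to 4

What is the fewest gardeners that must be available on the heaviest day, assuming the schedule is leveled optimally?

Early-start (A@1, B@1, C@1, D@1, E@1, F@1, G@1) gives peak 22: d1:22  d2:16  d3:12  d4:4  d5:0  d6:0.
Shift C→2, D→4, E→2, G→4.
Schedule A@1, B@1, C@2, D@4, E@2, F@1, G@4: d1:8  d2:10  d3:10  d4:10  d5:10  d6:6 — peak 10.

10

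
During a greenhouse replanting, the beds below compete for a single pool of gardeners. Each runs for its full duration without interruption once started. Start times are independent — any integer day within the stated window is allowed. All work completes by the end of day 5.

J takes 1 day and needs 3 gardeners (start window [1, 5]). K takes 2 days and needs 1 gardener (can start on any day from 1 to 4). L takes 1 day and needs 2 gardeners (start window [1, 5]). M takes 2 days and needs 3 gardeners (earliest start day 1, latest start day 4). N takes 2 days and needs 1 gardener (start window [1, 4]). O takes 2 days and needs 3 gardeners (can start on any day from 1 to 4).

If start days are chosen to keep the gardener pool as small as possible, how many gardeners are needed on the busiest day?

Early-start (J@1, K@1, L@1, M@1, N@1, O@1) gives peak 13: d1:13  d2:8  d3:0  d4:0  d5:0.
Shift L→3, M→2, O→4.
Schedule J@1, K@1, L@3, M@2, N@1, O@4: d1:5  d2:5  d3:5  d4:3  d5:3 — peak 5.
Total gardener-days = 21 over 5 days ⇒ peak ≥ ⌈21/5⌉ = 5, so 5 is optimal.

5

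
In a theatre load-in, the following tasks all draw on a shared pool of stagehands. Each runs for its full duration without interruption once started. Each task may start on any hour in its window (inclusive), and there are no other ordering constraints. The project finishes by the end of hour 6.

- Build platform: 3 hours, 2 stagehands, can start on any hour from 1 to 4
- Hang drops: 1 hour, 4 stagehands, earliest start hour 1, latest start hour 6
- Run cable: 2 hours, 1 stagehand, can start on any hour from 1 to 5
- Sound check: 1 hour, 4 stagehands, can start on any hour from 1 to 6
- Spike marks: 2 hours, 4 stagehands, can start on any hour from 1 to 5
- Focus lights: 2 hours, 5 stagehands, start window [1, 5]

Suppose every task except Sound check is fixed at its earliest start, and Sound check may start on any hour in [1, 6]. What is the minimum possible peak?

16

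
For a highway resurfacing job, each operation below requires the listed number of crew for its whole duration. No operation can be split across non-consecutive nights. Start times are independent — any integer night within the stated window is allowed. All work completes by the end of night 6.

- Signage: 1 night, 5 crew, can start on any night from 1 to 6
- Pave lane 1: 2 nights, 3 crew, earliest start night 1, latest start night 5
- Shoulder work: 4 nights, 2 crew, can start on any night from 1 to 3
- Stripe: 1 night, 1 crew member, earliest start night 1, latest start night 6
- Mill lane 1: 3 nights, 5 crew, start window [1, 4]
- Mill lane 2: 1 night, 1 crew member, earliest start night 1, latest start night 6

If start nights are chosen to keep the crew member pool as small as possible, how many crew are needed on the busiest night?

Early-start (Signage@1, Pave lane 1@1, Shoulder work@1, Stripe@1, Mill lane 1@1, Mill lane 2@1) gives peak 17: n1:17  n2:10  n3:7  n4:2  n5:0  n6:0.
Shift Pave lane 1→2, Stripe→2, Mill lane 1→4, Mill lane 2→2.
Schedule Signage@1, Pave lane 1@2, Shoulder work@1, Stripe@2, Mill lane 1@4, Mill lane 2@2: n1:7  n2:7  n3:5  n4:7  n5:5  n6:5 — peak 7.

7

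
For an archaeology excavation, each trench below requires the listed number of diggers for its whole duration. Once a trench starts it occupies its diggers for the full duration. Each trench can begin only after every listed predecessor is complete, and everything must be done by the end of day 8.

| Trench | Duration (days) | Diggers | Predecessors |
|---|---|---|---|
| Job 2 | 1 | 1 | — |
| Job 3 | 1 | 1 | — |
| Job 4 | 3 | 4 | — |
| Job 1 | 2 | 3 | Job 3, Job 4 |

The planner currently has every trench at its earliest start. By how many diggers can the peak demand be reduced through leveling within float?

2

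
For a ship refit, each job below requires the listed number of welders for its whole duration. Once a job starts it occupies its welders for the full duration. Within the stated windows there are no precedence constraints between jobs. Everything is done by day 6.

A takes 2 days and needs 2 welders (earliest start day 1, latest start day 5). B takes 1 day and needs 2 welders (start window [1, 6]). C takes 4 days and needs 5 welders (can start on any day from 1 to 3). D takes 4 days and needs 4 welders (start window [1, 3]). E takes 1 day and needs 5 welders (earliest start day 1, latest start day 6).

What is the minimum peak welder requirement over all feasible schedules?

Early-start (A@1, B@1, C@1, D@1, E@1) gives peak 18: d1:18  d2:11  d3:9  d4:9  d5:0  d6:0.
Shift D→3, E→5.
Schedule A@1, B@1, C@1, D@3, E@5: d1:9  d2:7  d3:9  d4:9  d5:9  d6:4 — peak 9.

9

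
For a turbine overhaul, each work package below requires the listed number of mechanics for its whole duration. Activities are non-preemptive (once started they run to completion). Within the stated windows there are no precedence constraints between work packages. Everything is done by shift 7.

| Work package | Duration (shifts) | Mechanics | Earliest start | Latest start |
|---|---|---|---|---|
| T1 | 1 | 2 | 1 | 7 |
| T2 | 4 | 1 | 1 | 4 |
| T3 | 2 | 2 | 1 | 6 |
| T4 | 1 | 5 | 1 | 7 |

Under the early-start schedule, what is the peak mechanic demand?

Early-start schedule: T1@1, T2@1, T3@1, T4@1.
Load per shift: shift 1: 10, shift 2: 3, shift 3: 1, shift 4: 1, shift 5: 0, shift 6: 0, shift 7: 0.
Peak is 10.

10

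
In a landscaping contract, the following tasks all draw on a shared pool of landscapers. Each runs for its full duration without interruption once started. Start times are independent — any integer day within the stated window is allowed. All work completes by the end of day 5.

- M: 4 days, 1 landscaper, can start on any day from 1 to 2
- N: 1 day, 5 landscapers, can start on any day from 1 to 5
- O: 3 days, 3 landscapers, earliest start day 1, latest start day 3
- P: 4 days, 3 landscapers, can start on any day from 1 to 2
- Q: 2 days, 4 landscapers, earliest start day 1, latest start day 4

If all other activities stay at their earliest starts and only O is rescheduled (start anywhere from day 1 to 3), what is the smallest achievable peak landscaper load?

O@1: d1:16  d2:11  d3:7  d4:4  d5:0 → peak 16
O@2: d1:13  d2:11  d3:7  d4:7  d5:0 → peak 13
O@3: d1:13  d2:8  d3:7  d4:7  d5:3 → peak 13
Best is O@2, peak 13.

13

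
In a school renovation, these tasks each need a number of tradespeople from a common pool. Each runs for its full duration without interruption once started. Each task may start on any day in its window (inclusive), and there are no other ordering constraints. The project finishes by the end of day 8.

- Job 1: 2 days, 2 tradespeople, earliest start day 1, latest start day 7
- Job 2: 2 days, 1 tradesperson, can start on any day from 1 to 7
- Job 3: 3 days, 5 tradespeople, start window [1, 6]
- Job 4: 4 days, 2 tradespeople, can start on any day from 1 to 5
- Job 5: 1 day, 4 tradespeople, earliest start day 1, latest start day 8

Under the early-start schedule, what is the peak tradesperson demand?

Early-start schedule: Job 1@1, Job 2@1, Job 3@1, Job 4@1, Job 5@1.
Load per day: day 1: 14, day 2: 10, day 3: 7, day 4: 2, day 5: 0, day 6: 0, day 7: 0, day 8: 0.
Peak is 14.

14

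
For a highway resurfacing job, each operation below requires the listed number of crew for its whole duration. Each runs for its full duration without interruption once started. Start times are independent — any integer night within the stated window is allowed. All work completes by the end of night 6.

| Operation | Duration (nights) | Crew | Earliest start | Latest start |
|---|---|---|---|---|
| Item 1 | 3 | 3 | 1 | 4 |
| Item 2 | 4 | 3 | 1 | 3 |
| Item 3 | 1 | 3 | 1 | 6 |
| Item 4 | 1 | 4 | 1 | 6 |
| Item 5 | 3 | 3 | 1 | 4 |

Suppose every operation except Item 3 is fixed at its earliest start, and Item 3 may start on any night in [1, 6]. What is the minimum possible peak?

Item 3@1: n1:16  n2:9  n3:9  n4:3  n5:0  n6:0 → peak 16
Item 3@2: n1:13  n2:12  n3:9  n4:3  n5:0  n6:0 → peak 13
Item 3@3: n1:13  n2:9  n3:12  n4:3  n5:0  n6:0 → peak 13
Item 3@4: n1:13  n2:9  n3:9  n4:6  n5:0  n6:0 → peak 13
Item 3@5: n1:13  n2:9  n3:9  n4:3  n5:3  n6:0 → peak 13
Item 3@6: n1:13  n2:9  n3:9  n4:3  n5:0  n6:3 → peak 13
Best is Item 3@2, peak 13.

13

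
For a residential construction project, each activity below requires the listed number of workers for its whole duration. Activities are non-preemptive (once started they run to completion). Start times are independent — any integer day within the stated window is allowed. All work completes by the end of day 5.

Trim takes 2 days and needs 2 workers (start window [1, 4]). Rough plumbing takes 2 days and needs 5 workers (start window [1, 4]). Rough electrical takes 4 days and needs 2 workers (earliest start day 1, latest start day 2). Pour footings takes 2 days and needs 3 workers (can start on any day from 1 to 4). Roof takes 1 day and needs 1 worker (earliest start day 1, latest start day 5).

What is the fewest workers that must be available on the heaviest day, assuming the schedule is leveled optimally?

7

Early-start (Trim@1, Rough plumbing@1, Rough electrical@1, Pour footings@1, Roof@1) gives peak 13: d1:13  d2:12  d3:2  d4:2  d5:0.
Shift Rough plumbing→3, Roof→5.
Schedule Trim@1, Rough plumbing@3, Rough electrical@1, Pour footings@1, Roof@5: d1:7  d2:7  d3:7  d4:7  d5:1 — peak 7.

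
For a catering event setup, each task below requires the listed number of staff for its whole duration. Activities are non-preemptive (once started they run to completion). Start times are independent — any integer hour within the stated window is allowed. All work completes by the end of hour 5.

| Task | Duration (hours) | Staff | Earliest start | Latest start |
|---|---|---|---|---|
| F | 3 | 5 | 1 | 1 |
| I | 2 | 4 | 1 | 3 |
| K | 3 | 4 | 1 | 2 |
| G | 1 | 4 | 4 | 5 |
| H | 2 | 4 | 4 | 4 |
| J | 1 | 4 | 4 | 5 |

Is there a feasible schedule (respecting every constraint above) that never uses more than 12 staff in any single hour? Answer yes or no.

no

The minimum achievable peak is 13; 12 < 13, so no feasible schedule stays within the cap.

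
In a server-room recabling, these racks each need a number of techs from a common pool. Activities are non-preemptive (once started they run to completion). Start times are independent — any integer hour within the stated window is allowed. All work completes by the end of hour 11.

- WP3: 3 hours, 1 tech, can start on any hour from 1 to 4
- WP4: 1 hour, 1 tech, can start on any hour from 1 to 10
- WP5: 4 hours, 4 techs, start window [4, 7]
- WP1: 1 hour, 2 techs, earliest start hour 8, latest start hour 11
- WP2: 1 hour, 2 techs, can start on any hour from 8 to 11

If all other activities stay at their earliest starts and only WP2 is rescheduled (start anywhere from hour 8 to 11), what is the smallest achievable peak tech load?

4

WP2@8: h1:2  h2:1  h3:1  h4:4  h5:4  h6:4  h7:4  h8:4  h9:0  h10:0  h11:0 → peak 4
WP2@9: h1:2  h2:1  h3:1  h4:4  h5:4  h6:4  h7:4  h8:2  h9:2  h10:0  h11:0 → peak 4
WP2@10: h1:2  h2:1  h3:1  h4:4  h5:4  h6:4  h7:4  h8:2  h9:0  h10:2  h11:0 → peak 4
WP2@11: h1:2  h2:1  h3:1  h4:4  h5:4  h6:4  h7:4  h8:2  h9:0  h10:0  h11:2 → peak 4
Best is WP2@8, peak 4.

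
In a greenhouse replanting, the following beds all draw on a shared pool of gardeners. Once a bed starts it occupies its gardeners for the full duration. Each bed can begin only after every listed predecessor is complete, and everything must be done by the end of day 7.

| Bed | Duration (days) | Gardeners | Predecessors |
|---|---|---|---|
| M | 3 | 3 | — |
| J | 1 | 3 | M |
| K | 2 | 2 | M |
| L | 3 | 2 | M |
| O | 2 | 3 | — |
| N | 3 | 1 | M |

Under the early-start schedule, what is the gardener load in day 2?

At early start, day 2 has: M, O.
Demand: 3 + 3 = 6.

6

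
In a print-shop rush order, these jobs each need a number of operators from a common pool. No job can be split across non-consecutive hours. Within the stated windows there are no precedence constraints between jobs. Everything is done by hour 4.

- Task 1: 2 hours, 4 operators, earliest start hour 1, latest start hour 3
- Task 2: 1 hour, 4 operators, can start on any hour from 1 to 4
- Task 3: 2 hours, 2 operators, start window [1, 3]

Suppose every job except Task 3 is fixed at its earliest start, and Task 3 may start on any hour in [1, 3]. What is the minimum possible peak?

8

Task 3@1: h1:10  h2:6  h3:0  h4:0 → peak 10
Task 3@2: h1:8  h2:6  h3:2  h4:0 → peak 8
Task 3@3: h1:8  h2:4  h3:2  h4:2 → peak 8
Best is Task 3@2, peak 8.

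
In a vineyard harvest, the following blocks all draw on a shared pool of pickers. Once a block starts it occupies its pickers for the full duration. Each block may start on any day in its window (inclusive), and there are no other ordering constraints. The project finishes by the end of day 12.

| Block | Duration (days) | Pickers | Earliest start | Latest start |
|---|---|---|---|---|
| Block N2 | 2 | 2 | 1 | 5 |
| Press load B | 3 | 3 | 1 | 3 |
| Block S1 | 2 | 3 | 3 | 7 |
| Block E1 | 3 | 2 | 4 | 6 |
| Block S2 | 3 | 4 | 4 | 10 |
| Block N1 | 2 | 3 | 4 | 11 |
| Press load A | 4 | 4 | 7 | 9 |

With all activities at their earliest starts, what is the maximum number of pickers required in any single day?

Early-start schedule: Block N2@1, Press load B@1, Block S1@3, Block E1@4, Block S2@4, Block N1@4, Press load A@7.
Load per day: day 1: 5, day 2: 5, day 3: 6, day 4: 12, day 5: 9, day 6: 6, day 7: 4, day 8: 4, day 9: 4, day 10: 4, day 11: 0, day 12: 0.
Peak is 12.

12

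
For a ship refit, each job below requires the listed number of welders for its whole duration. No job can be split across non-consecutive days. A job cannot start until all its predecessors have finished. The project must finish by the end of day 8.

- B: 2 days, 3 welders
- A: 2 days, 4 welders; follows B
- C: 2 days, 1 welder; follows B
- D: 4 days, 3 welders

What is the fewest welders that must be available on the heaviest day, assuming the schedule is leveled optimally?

4

Early-start (B@1, A@3, C@3, D@1) gives peak 8: d1:6  d2:6  d3:8  d4:8  d5:0  d6:0  d7:0  d8:0.
Shift C→5, D→5.
Schedule B@1, A@3, C@5, D@5: d1:3  d2:3  d3:4  d4:4  d5:4  d6:4  d7:3  d8:3 — peak 4.
Total welder-days = 28 over 8 days ⇒ peak ≥ ⌈28/8⌉ = 4, so 4 is optimal.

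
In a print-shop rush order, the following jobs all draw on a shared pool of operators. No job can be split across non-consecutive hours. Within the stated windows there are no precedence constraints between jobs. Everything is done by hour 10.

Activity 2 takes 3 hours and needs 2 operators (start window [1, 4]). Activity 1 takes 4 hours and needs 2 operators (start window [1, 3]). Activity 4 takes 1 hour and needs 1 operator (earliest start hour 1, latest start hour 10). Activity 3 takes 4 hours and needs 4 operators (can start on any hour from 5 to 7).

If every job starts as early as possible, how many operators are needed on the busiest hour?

5

Early-start schedule: Activity 2@1, Activity 1@1, Activity 4@1, Activity 3@5.
Load per hour: hour 1: 5, hour 2: 4, hour 3: 4, hour 4: 2, hour 5: 4, hour 6: 4, hour 7: 4, hour 8: 4, hour 9: 0, hour 10: 0.
Peak is 5.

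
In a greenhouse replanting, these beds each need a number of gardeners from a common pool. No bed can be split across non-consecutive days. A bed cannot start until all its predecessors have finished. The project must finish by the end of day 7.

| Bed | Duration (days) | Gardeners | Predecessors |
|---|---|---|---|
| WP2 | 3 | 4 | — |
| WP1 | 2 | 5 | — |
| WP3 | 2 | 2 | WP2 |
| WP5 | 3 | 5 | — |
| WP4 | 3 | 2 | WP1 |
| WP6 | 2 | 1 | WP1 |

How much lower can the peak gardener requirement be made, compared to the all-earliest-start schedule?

5

Early-start peak: d1:14  d2:14  d3:12  d4:5  d5:4  d6:0  d7:0 ⇒ 14.
Leveled (WP2@1, WP1@1, WP3@4, WP5@3, WP4@4, WP6@6): d1:9  d2:9  d3:9  d4:9  d5:9  d6:3  d7:1 ⇒ 9.
Reduction 14 − 9 = 5.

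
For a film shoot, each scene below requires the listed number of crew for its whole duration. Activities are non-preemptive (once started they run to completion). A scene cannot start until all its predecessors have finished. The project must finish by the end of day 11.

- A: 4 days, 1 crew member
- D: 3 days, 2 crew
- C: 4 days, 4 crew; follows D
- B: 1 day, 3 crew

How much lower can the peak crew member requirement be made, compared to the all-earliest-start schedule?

Early-start peak: d1:6  d2:3  d3:3  d4:5  d5:4  d6:4  d7:4  d8:0  d9:0  d10:0  d11:0 ⇒ 6.
Leveled (A@1, D@1, C@5, B@4): d1:3  d2:3  d3:3  d4:4  d5:4  d6:4  d7:4  d8:4  d9:0  d10:0  d11:0 ⇒ 4.
Reduction 6 − 4 = 2.

2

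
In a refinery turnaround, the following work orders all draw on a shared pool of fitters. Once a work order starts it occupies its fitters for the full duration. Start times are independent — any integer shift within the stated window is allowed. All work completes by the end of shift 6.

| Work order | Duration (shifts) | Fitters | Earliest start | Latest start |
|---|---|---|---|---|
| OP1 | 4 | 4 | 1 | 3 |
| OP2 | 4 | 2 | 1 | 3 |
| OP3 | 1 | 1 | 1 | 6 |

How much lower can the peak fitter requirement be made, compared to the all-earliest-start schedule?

1

Early-start peak: s1:7  s2:6  s3:6  s4:6  s5:0  s6:0 ⇒ 7.
Leveled (OP1@1, OP2@1, OP3@5): s1:6  s2:6  s3:6  s4:6  s5:1  s6:0 ⇒ 6.
Reduction 7 − 6 = 1.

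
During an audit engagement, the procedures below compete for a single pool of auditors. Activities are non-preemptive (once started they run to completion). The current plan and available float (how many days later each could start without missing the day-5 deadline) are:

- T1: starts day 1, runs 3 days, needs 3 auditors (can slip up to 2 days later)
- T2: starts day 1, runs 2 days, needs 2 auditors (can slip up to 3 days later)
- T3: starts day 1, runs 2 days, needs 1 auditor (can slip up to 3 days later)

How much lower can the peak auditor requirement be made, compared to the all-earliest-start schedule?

Early-start peak: d1:6  d2:6  d3:3  d4:0  d5:0 ⇒ 6.
Leveled (T1@1, T2@4, T3@4): d1:3  d2:3  d3:3  d4:3  d5:3 ⇒ 3.
Reduction 6 − 3 = 3.

3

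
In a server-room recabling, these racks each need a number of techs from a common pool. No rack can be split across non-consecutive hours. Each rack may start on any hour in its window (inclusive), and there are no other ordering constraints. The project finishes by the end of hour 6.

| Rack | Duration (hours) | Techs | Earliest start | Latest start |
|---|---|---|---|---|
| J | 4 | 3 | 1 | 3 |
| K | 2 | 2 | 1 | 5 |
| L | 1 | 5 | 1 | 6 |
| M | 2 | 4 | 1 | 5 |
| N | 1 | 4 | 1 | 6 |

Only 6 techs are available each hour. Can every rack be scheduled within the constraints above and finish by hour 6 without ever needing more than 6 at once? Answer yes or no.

no

The minimum achievable peak is 7; 6 < 7, so no feasible schedule stays within the cap.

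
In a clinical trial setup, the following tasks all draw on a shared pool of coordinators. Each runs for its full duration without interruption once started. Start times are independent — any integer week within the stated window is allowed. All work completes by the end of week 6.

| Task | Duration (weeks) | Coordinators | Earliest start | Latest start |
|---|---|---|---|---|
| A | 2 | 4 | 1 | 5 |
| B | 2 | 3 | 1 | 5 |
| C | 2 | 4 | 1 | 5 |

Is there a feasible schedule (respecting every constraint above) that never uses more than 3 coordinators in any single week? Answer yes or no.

no

Total coordinator-weeks = 22; over 6 weeks the average is 22/6 > 3, so some week must exceed 3.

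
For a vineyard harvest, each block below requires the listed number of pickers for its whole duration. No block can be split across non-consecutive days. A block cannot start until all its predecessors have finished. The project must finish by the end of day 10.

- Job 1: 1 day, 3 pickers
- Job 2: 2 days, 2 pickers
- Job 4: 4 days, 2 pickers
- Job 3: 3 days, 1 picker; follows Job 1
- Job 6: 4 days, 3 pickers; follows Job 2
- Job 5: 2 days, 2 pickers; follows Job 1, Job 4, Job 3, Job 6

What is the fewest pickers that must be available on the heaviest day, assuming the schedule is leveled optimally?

5

Early-start (Job 1@1, Job 2@1, Job 4@1, Job 3@2, Job 6@3, Job 5@7) gives peak 7: d1:7  d2:5  d3:6  d4:6  d5:3  d6:3  d7:2  d8:2  d9:0  d10:0.
Shift Job 4→2, Job 6→5, Job 5→9.
Schedule Job 1@1, Job 2@1, Job 4@2, Job 3@2, Job 6@5, Job 5@9: d1:5  d2:5  d3:3  d4:3  d5:5  d6:3  d7:3  d8:3  d9:2  d10:2 — peak 5.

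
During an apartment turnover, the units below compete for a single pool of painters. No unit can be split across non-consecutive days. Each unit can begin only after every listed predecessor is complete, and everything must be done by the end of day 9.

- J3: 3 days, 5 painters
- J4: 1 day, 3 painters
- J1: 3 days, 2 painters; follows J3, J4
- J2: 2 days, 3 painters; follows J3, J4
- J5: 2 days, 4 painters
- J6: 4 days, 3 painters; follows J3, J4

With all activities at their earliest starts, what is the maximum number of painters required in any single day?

Early-start schedule: J3@1, J4@1, J1@4, J2@4, J5@1, J6@4.
Load per day: day 1: 12, day 2: 9, day 3: 5, day 4: 8, day 5: 8, day 6: 5, day 7: 3, day 8: 0, day 9: 0.
Peak is 12.

12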